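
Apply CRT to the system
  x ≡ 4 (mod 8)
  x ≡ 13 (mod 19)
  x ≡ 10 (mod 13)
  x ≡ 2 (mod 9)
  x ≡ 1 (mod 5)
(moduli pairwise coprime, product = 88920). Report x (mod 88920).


Product of moduli M = 8 · 19 · 13 · 9 · 5 = 88920.
Merge one congruence at a time:
  Start: x ≡ 4 (mod 8).
  Combine with x ≡ 13 (mod 19); new modulus lcm = 152.
    Write x = 4 + 8·t and substitute into x ≡ 13 (mod 19): 8·t ≡ 13 − 4 = 9 (mod 19).
    The inverse of 8 mod 19 is 12 (since 8·12 = 96 = 5·19 + 1), so t ≡ 12·9 = 108 ≡ 13 (mod 19).
    Then x = 4 + 8·13 = 108, valid modulo lcm(8, 19) = 152: x ≡ 108 (mod 152).
  Combine with x ≡ 10 (mod 13); new modulus lcm = 1976.
    Write x = 108 + 152·t and substitute into x ≡ 10 (mod 13): 152·t ≡ 10 − 108 = -98 (mod 13).
    Reduce coefficients mod 13: 9·t ≡ 6 (mod 13).
    The inverse of 9 mod 13 is 3 (since 9·3 = 27 = 2·13 + 1), so t ≡ 3·6 = 18 ≡ 5 (mod 13).
    Then x = 108 + 152·5 = 868, valid modulo lcm(152, 13) = 1976: x ≡ 868 (mod 1976).
  Combine with x ≡ 2 (mod 9); new modulus lcm = 17784.
    Write x = 868 + 1976·t and substitute into x ≡ 2 (mod 9): 1976·t ≡ 2 − 868 = -866 (mod 9).
    Reduce coefficients mod 9: 5·t ≡ 7 (mod 9).
    The inverse of 5 mod 9 is 2 (since 5·2 = 10 = 1·9 + 1), so t ≡ 2·7 = 14 ≡ 5 (mod 9).
    Then x = 868 + 1976·5 = 10748, valid modulo lcm(1976, 9) = 17784: x ≡ 10748 (mod 17784).
  Combine with x ≡ 1 (mod 5); new modulus lcm = 88920.
    Write x = 10748 + 17784·t and substitute into x ≡ 1 (mod 5): 17784·t ≡ 1 − 10748 = -10747 (mod 5).
    Reduce coefficients mod 5: 4·t ≡ 3 (mod 5).
    The inverse of 4 mod 5 is 4 (since 4·4 = 16 = 3·5 + 1), so t ≡ 4·3 = 12 ≡ 2 (mod 5).
    Then x = 10748 + 17784·2 = 46316, valid modulo lcm(17784, 5) = 88920: x ≡ 46316 (mod 88920).
Verify against each original: 46316 mod 8 = 4, 46316 mod 19 = 13, 46316 mod 13 = 10, 46316 mod 9 = 2, 46316 mod 5 = 1.

x ≡ 46316 (mod 88920).


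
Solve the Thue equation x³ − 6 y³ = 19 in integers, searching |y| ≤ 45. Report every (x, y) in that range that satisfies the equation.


The equation is x³ - 6y³ = 19. For fixed y, x³ = 6·y³ + 19, so a solution requires the RHS to be a perfect cube.
Strategy: iterate y from -45 to 45, compute RHS = 6·y³ + 19, and check whether it is a (positive or negative) perfect cube.
Check small values of y:
  y = 0: RHS = 19 is not a perfect cube.
  y = 1: RHS = 25 is not a perfect cube.
  y = -1: RHS = 13 is not a perfect cube.
  y = 2: RHS = 67 is not a perfect cube.
  y = -2: RHS = -29 is not a perfect cube.
  y = 3: RHS = 181 is not a perfect cube.
  y = -3: RHS = -143 is not a perfect cube.
Continuing the search up to |y| = 45 finds no solutions either.
No (x, y) in the scanned range satisfies the equation.

No integer solutions with |y| ≤ 45.


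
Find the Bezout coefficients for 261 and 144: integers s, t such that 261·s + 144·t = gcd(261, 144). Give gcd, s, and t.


Euclidean algorithm on (261, 144) — divide until remainder is 0:
  261 = 1 · 144 + 117
  144 = 1 · 117 + 27
  117 = 4 · 27 + 9
  27 = 3 · 9 + 0
gcd(261, 144) = 9.
Track Bezout coefficients alongside the remainders: start with r₀ = 261 = a·1 + b·0 (s = 1, t = 0) and r₁ = 144 = a·0 + b·1 (s = 0, t = 1); each new remainder r_{k+1} = r_{k-1} − q_k·r_k inherits s_{k+1} = s_{k-1} − q_k·s_k, t_{k+1} = t_{k-1} − q_k·t_k, so r_k = a·s_k + b·t_k at every step:
  q = 1: r = 117, s = 1 − 1·0 = 1, t = 0 − 1·1 = -1  (check: 261·1 + 144·(-1) = 117)
  q = 1: r = 27, s = 0 − 1·1 = -1, t = 1 − 1·(-1) = 2  (check: 261·(-1) + 144·2 = 27)
  q = 4: r = 9, s = 1 − 4·(-1) = 5, t = -1 − 4·2 = -9  (check: 261·5 + 144·(-9) = 9)
The row with r = 9 (the gcd) gives the Bezout coefficients s = 5, t = -9.
Result: 261 · (5) + 144 · (-9) = 9.

gcd(261, 144) = 9; s = 5, t = -9 (check: 261·5 + 144·(-9) = 9).


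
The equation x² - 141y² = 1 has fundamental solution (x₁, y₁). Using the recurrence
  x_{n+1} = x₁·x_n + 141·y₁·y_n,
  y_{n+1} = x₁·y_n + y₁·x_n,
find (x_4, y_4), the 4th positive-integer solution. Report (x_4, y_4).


Step 1: Find the fundamental solution (x₁, y₁) of x² - 141y² = 1.
  Expand √141 as a continued fraction. a₀ = ⌊√141⌋ = 11; iterate m_{k+1} = d_k·a_k − m_k, d_{k+1} = (141 − m_{k+1}²)/d_k, a_{k+1} = ⌊(a₀ + m_{k+1})/d_{k+1}⌋ (starting m₀ = 0, d₀ = 1), with convergents p_k = a_k·p_{k-1} + p_{k-2}, q_k = a_k·q_{k-1} + q_{k-2} (p₋₁ = 1, q₋₁ = 0):
  k = 0: a₀ = 11; p₀/q₀ = 11/1; p₀² − 141·q₀² = 121 − 141 = -20.
  k = 1: m = 11, d = 20, a = ⌊(11 + 11)/20⌋ = 1; p/q = (1·11 + 1)/(1·1 + 0) = 12/1; p² − 141·q² = 144 − 141 = 3.
  k = 2: m = 9, d = 3, a = ⌊(11 + 9)/3⌋ = 6; p/q = (6·12 + 11)/(6·1 + 1) = 83/7; p² − 141·q² = 6889 − 6909 = -20.
  k = 3: m = 9, d = 20, a = ⌊(11 + 9)/20⌋ = 1; p/q = (1·83 + 12)/(1·7 + 1) = 95/8; p² − 141·q² = 9025 − 9024 = 1.
  The first convergent with p² − 141·q² = 1 gives the fundamental solution (x₁, y₁) = (95, 8).
Step 2: Apply the recurrence (x_{n+1}, y_{n+1}) = (x₁x_n + 141y₁y_n, x₁y_n + y₁x_n) repeatedly.
  From (x_1, y_1) = (95, 8): x_2 = 95·95 + 141·8·8 = 18049; y_2 = 95·8 + 8·95 = 1520.
  From (x_2, y_2) = (18049, 1520): x_3 = 95·18049 + 141·8·1520 = 3429215; y_3 = 95·1520 + 8·18049 = 288792.
  From (x_3, y_3) = (3429215, 288792): x_4 = 95·3429215 + 141·8·288792 = 651532801; y_4 = 95·288792 + 8·3429215 = 54868960.
Step 3: Verify x_4² - 141·y_4² = 424494990778905601 - 424494990778905600 = 1 (should be 1). ✓

(x_1, y_1) = (95, 8); (x_4, y_4) = (651532801, 54868960).


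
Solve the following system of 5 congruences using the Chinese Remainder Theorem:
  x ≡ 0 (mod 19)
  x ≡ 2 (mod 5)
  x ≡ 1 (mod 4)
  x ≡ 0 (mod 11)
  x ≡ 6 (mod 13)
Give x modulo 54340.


Product of moduli M = 19 · 5 · 4 · 11 · 13 = 54340.
Merge one congruence at a time:
  Start: x ≡ 0 (mod 19).
  Combine with x ≡ 2 (mod 5); new modulus lcm = 95.
    Write x = 0 + 19·t and substitute into x ≡ 2 (mod 5): 19·t ≡ 2 − 0 = 2 (mod 5).
    Reduce coefficients mod 5: 4·t ≡ 2 (mod 5).
    The inverse of 4 mod 5 is 4 (since 4·4 = 16 = 3·5 + 1), so t ≡ 4·2 = 8 ≡ 3 (mod 5).
    Then x = 0 + 19·3 = 57, valid modulo lcm(19, 5) = 95: x ≡ 57 (mod 95).
  Combine with x ≡ 1 (mod 4); new modulus lcm = 380.
    Write x = 57 + 95·t and substitute into x ≡ 1 (mod 4): 95·t ≡ 1 − 57 = -56 (mod 4).
    Reduce coefficients mod 4: 3·t ≡ 0 (mod 4).
    The inverse of 3 mod 4 is 3 (since 3·3 = 9 = 2·4 + 1), so t ≡ 3·0 = 0 ≡ 0 (mod 4).
    Then x = 57 + 95·0 = 57, valid modulo lcm(95, 4) = 380: x ≡ 57 (mod 380).
  Combine with x ≡ 0 (mod 11); new modulus lcm = 4180.
    Write x = 57 + 380·t and substitute into x ≡ 0 (mod 11): 380·t ≡ 0 − 57 = -57 (mod 11).
    Reduce coefficients mod 11: 6·t ≡ 9 (mod 11).
    The inverse of 6 mod 11 is 2 (since 6·2 = 12 = 1·11 + 1), so t ≡ 2·9 = 18 ≡ 7 (mod 11).
    Then x = 57 + 380·7 = 2717, valid modulo lcm(380, 11) = 4180: x ≡ 2717 (mod 4180).
  Combine with x ≡ 6 (mod 13); new modulus lcm = 54340.
    Write x = 2717 + 4180·t and substitute into x ≡ 6 (mod 13): 4180·t ≡ 6 − 2717 = -2711 (mod 13).
    Reduce coefficients mod 13: 7·t ≡ 6 (mod 13).
    The inverse of 7 mod 13 is 2 (since 7·2 = 14 = 1·13 + 1), so t ≡ 2·6 = 12 ≡ 12 (mod 13).
    Then x = 2717 + 4180·12 = 52877, valid modulo lcm(4180, 13) = 54340: x ≡ 52877 (mod 54340).
Verify against each original: 52877 mod 19 = 0, 52877 mod 5 = 2, 52877 mod 4 = 1, 52877 mod 11 = 0, 52877 mod 13 = 6.

x ≡ 52877 (mod 54340).


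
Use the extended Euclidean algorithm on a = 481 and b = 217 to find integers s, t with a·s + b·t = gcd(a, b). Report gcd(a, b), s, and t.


Euclidean algorithm on (481, 217) — divide until remainder is 0:
  481 = 2 · 217 + 47
  217 = 4 · 47 + 29
  47 = 1 · 29 + 18
  29 = 1 · 18 + 11
  18 = 1 · 11 + 7
  11 = 1 · 7 + 4
  7 = 1 · 4 + 3
  4 = 1 · 3 + 1
  3 = 3 · 1 + 0
gcd(481, 217) = 1.
Track Bezout coefficients alongside the remainders: start with r₀ = 481 = a·1 + b·0 (s = 1, t = 0) and r₁ = 217 = a·0 + b·1 (s = 0, t = 1); each new remainder r_{k+1} = r_{k-1} − q_k·r_k inherits s_{k+1} = s_{k-1} − q_k·s_k, t_{k+1} = t_{k-1} − q_k·t_k, so r_k = a·s_k + b·t_k at every step:
  q = 2: r = 47, s = 1 − 2·0 = 1, t = 0 − 2·1 = -2  (check: 481·1 + 217·(-2) = 47)
  q = 4: r = 29, s = 0 − 4·1 = -4, t = 1 − 4·(-2) = 9  (check: 481·(-4) + 217·9 = 29)
  q = 1: r = 18, s = 1 − 1·(-4) = 5, t = -2 − 1·9 = -11  (check: 481·5 + 217·(-11) = 18)
  q = 1: r = 11, s = -4 − 1·5 = -9, t = 9 − 1·(-11) = 20  (check: 481·(-9) + 217·20 = 11)
  q = 1: r = 7, s = 5 − 1·(-9) = 14, t = -11 − 1·20 = -31  (check: 481·14 + 217·(-31) = 7)
  q = 1: r = 4, s = -9 − 1·14 = -23, t = 20 − 1·(-31) = 51  (check: 481·(-23) + 217·51 = 4)
  q = 1: r = 3, s = 14 − 1·(-23) = 37, t = -31 − 1·51 = -82  (check: 481·37 + 217·(-82) = 3)
  q = 1: r = 1, s = -23 − 1·37 = -60, t = 51 − 1·(-82) = 133  (check: 481·(-60) + 217·133 = 1)
The row with r = 1 (the gcd) gives the Bezout coefficients s = -60, t = 133.
Result: 481 · (-60) + 217 · (133) = 1.

gcd(481, 217) = 1; s = -60, t = 133 (check: 481·(-60) + 217·133 = 1).


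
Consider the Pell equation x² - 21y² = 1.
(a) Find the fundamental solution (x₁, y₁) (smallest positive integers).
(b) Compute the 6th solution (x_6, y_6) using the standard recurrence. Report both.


Step 1: Find the fundamental solution (x₁, y₁) of x² - 21y² = 1.
  Expand √21 as a continued fraction. a₀ = ⌊√21⌋ = 4; iterate m_{k+1} = d_k·a_k − m_k, d_{k+1} = (21 − m_{k+1}²)/d_k, a_{k+1} = ⌊(a₀ + m_{k+1})/d_{k+1}⌋ (starting m₀ = 0, d₀ = 1), with convergents p_k = a_k·p_{k-1} + p_{k-2}, q_k = a_k·q_{k-1} + q_{k-2} (p₋₁ = 1, q₋₁ = 0):
  k = 0: a₀ = 4; p₀/q₀ = 4/1; p₀² − 21·q₀² = 16 − 21 = -5.
  k = 1: m = 4, d = 5, a = ⌊(4 + 4)/5⌋ = 1; p/q = (1·4 + 1)/(1·1 + 0) = 5/1; p² − 21·q² = 25 − 21 = 4.
  k = 2: m = 1, d = 4, a = ⌊(4 + 1)/4⌋ = 1; p/q = (1·5 + 4)/(1·1 + 1) = 9/2; p² − 21·q² = 81 − 84 = -3.
  k = 3: m = 3, d = 3, a = ⌊(4 + 3)/3⌋ = 2; p/q = (2·9 + 5)/(2·2 + 1) = 23/5; p² − 21·q² = 529 − 525 = 4.
  k = 4: m = 3, d = 4, a = ⌊(4 + 3)/4⌋ = 1; p/q = (1·23 + 9)/(1·5 + 2) = 32/7; p² − 21·q² = 1024 − 1029 = -5.
  k = 5: m = 1, d = 5, a = ⌊(4 + 1)/5⌋ = 1; p/q = (1·32 + 23)/(1·7 + 5) = 55/12; p² − 21·q² = 3025 − 3024 = 1.
  The first convergent with p² − 21·q² = 1 gives the fundamental solution (x₁, y₁) = (55, 12).
Step 2: Apply the recurrence (x_{n+1}, y_{n+1}) = (x₁x_n + 21y₁y_n, x₁y_n + y₁x_n) repeatedly.
  From (x_1, y_1) = (55, 12): x_2 = 55·55 + 21·12·12 = 6049; y_2 = 55·12 + 12·55 = 1320.
  From (x_2, y_2) = (6049, 1320): x_3 = 55·6049 + 21·12·1320 = 665335; y_3 = 55·1320 + 12·6049 = 145188.
  From (x_3, y_3) = (665335, 145188): x_4 = 55·665335 + 21·12·145188 = 73180801; y_4 = 55·145188 + 12·665335 = 15969360.
  From (x_4, y_4) = (73180801, 15969360): x_5 = 55·73180801 + 21·12·15969360 = 8049222775; y_5 = 55·15969360 + 12·73180801 = 1756484412.
  From (x_5, y_5) = (8049222775, 1756484412): x_6 = 55·8049222775 + 21·12·1756484412 = 885341324449; y_6 = 55·1756484412 + 12·8049222775 = 193197315960.
Step 3: Verify x_6² - 21·y_6² = 783829260777109485153601 - 783829260777109485153600 = 1 (should be 1). ✓

(x_1, y_1) = (55, 12); (x_6, y_6) = (885341324449, 193197315960).


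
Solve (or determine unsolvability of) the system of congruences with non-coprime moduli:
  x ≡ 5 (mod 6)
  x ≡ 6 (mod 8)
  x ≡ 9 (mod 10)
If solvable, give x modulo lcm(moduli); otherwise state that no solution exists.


Moduli 6, 8, 10 are not pairwise coprime, so CRT works modulo lcm(m_i) when all pairwise compatibility conditions hold.
Pairwise compatibility: gcd(m_i, m_j) must divide a_i - a_j for every pair.
Merge one congruence at a time:
  Start: x ≡ 5 (mod 6).
  Combine with x ≡ 6 (mod 8): gcd(6, 8) = 2, and 6 - 5 = 1 is NOT divisible by 2.
    ⇒ system is inconsistent (no integer solution).

No solution (the system is inconsistent).


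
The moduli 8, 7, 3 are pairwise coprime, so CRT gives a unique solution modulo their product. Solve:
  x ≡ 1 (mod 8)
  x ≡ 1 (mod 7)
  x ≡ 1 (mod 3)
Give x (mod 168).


Moduli 8, 7, 3 are pairwise coprime; by CRT there is a unique solution modulo M = 8 · 7 · 3 = 168.
Solve pairwise, accumulating the modulus:
  Start with x ≡ 1 (mod 8).
  Combine with x ≡ 1 (mod 7): since gcd(8, 7) = 1, we get a unique residue mod 56.
    Write x = 1 + 8·t and substitute into x ≡ 1 (mod 7): 8·t ≡ 1 − 1 = 0 (mod 7).
    Reduce coefficients mod 7: 1·t ≡ 0 (mod 7).
    So t ≡ 0 (mod 7).
    Then x = 1 + 8·0 = 1, valid modulo lcm(8, 7) = 56: x ≡ 1 (mod 56).
  Combine with x ≡ 1 (mod 3): since gcd(56, 3) = 1, we get a unique residue mod 168.
    Write x = 1 + 56·t and substitute into x ≡ 1 (mod 3): 56·t ≡ 1 − 1 = 0 (mod 3).
    Reduce coefficients mod 3: 2·t ≡ 0 (mod 3).
    The inverse of 2 mod 3 is 2 (since 2·2 = 4 = 1·3 + 1), so t ≡ 2·0 = 0 ≡ 0 (mod 3).
    Then x = 1 + 56·0 = 1, valid modulo lcm(56, 3) = 168: x ≡ 1 (mod 168).
Verify: 1 mod 8 = 1 ✓, 1 mod 7 = 1 ✓, 1 mod 3 = 1 ✓.

x ≡ 1 (mod 168).


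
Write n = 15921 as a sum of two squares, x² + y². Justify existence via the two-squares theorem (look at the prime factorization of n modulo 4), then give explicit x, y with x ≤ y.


Step 1: Factor n = 15921 = 3^2 · 29 · 61.
Step 2: Check the mod-4 condition on each prime factor: 3 ≡ 3 (mod 4), exponent 2 (must be even); 29 ≡ 1 (mod 4), exponent 1; 61 ≡ 1 (mod 4), exponent 1.
All primes ≡ 3 (mod 4) appear to even exponent (or don't appear), so by the two-squares theorem n IS expressible as a sum of two squares.
Step 3: Build a representation. Group n = k² · m with k = 3 and m = 29 · 61 = 1769 (a product of primes ≡ 1 (mod 4)); a representation of m scales to one of n via (k·x)² + (k·y)² = k²(x² + y²). Each prime p ≡ 1 (mod 4) is itself a sum of two squares; find a² by testing p − a² for a perfect square:
  29: 29 − 1² = 28, 29 − 2² = 25 = 5² ⇒ 29 = 2² + 5².
  61: 61 − 1² = 60, 61 − 2² = 57, 61 − 3² = 52, 61 − 4² = 45, 61 − 5² = 36 = 6² ⇒ 61 = 5² + 6².
  Combine using the Brahmagupta–Fibonacci identity (a² + b²)(c² + d²) = (ac − bd)² + (ad + bc)² = (ac + bd)² + (ad − bc)²:
  29 · 61 = 1769: from (2² + 5²)(5² + 6²), take (2·5 − 5·6, 2·6 + 5·5) = (10 − 30, 12 + 25) = (-20, 37); dropping signs (only squares matter) gives (20, 37); check 20² + 37² = 400 + 1369 = 1769 ✓.
  Scale by k = 3: (3·20, 3·37) = (60, 111).
Step 4: Order so x ≤ y and verify: 60² + 111² = 3600 + 12321 = 15921 = n. ✓

n = 15921 = 60² + 111² (one valid representation with x ≤ y).


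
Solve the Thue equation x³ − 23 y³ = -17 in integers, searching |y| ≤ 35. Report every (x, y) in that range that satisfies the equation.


The equation is x³ - 23y³ = -17. For fixed y, x³ = 23·y³ − 17, so a solution requires the RHS to be a perfect cube.
Strategy: iterate y from -35 to 35, compute RHS = 23·y³ − 17, and check whether it is a (positive or negative) perfect cube.
Check small values of y:
  y = 0: RHS = -17 is not a perfect cube.
  y = 1: RHS = 6 is not a perfect cube.
  y = -1: RHS = -40 is not a perfect cube.
  y = 2: RHS = 167 is not a perfect cube.
  y = -2: RHS = -201 is not a perfect cube.
  y = 3: RHS = 604 is not a perfect cube.
  y = -3: RHS = -638 is not a perfect cube.
Continuing the search up to |y| = 35 finds no solutions either.
No (x, y) in the scanned range satisfies the equation.

No integer solutions with |y| ≤ 35.


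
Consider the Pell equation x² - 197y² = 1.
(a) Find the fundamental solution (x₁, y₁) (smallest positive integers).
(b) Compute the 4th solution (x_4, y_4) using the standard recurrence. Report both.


Step 1: Find the fundamental solution (x₁, y₁) of x² - 197y² = 1.
  Expand √197 as a continued fraction. a₀ = ⌊√197⌋ = 14; iterate m_{k+1} = d_k·a_k − m_k, d_{k+1} = (197 − m_{k+1}²)/d_k, a_{k+1} = ⌊(a₀ + m_{k+1})/d_{k+1}⌋ (starting m₀ = 0, d₀ = 1), with convergents p_k = a_k·p_{k-1} + p_{k-2}, q_k = a_k·q_{k-1} + q_{k-2} (p₋₁ = 1, q₋₁ = 0):
  k = 0: a₀ = 14; p₀/q₀ = 14/1; p₀² − 197·q₀² = 196 − 197 = -1.
  k = 1: m = 14, d = 1, a = ⌊(14 + 14)/1⌋ = 28; p/q = (28·14 + 1)/(28·1 + 0) = 393/28; p² − 197·q² = 154449 − 154448 = 1.
  The first convergent with p² − 197·q² = 1 gives the fundamental solution (x₁, y₁) = (393, 28).
Step 2: Apply the recurrence (x_{n+1}, y_{n+1}) = (x₁x_n + 197y₁y_n, x₁y_n + y₁x_n) repeatedly.
  From (x_1, y_1) = (393, 28): x_2 = 393·393 + 197·28·28 = 308897; y_2 = 393·28 + 28·393 = 22008.
  From (x_2, y_2) = (308897, 22008): x_3 = 393·308897 + 197·28·22008 = 242792649; y_3 = 393·22008 + 28·308897 = 17298260.
  From (x_3, y_3) = (242792649, 17298260): x_4 = 393·242792649 + 197·28·17298260 = 190834713217; y_4 = 393·17298260 + 28·242792649 = 13596410352.
Step 3: Verify x_4² - 197·y_4² = 36417887768614634489089 - 36417887768614634489088 = 1 (should be 1). ✓

(x_1, y_1) = (393, 28); (x_4, y_4) = (190834713217, 13596410352).


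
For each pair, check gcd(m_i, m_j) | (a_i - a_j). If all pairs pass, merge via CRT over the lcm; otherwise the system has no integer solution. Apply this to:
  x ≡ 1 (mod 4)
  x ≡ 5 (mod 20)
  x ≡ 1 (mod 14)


Moduli 4, 20, 14 are not pairwise coprime, so CRT works modulo lcm(m_i) when all pairwise compatibility conditions hold.
Pairwise compatibility: gcd(m_i, m_j) must divide a_i - a_j for every pair.
Merge one congruence at a time:
  Start: x ≡ 1 (mod 4).
  Combine with x ≡ 5 (mod 20): gcd(4, 20) = 4; 5 - 1 = 4, which IS divisible by 4, so compatible.
    Write x = 1 + 4·t and substitute into x ≡ 5 (mod 20): 4·t ≡ 5 − 1 = 4 (mod 20).
    Divide the congruence (and modulus) by g = 4: 1·t ≡ 1 (mod 5).
    So t ≡ 1 (mod 5).
    Then x = 1 + 4·1 = 5, valid modulo lcm(4, 20) = 20: x ≡ 5 (mod 20).
  Combine with x ≡ 1 (mod 14): gcd(20, 14) = 2; 1 - 5 = -4, which IS divisible by 2, so compatible.
    Write x = 5 + 20·t and substitute into x ≡ 1 (mod 14): 20·t ≡ 1 − 5 = -4 (mod 14).
    Divide the congruence (and modulus) by g = 2: 10·t ≡ -2 (mod 7).
    Reduce coefficients mod 7: 3·t ≡ 5 (mod 7).
    The inverse of 3 mod 7 is 5 (since 3·5 = 15 = 2·7 + 1), so t ≡ 5·5 = 25 ≡ 4 (mod 7).
    Then x = 5 + 20·4 = 85, valid modulo lcm(20, 14) = 140: x ≡ 85 (mod 140).
Verify: 85 mod 4 = 1, 85 mod 20 = 5, 85 mod 14 = 1.

x ≡ 85 (mod 140).


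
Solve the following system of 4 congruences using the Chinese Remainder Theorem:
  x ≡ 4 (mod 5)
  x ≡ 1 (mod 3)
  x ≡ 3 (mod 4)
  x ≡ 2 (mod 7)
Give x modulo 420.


Product of moduli M = 5 · 3 · 4 · 7 = 420.
Merge one congruence at a time:
  Start: x ≡ 4 (mod 5).
  Combine with x ≡ 1 (mod 3); new modulus lcm = 15.
    Write x = 4 + 5·t and substitute into x ≡ 1 (mod 3): 5·t ≡ 1 − 4 = -3 (mod 3).
    Reduce coefficients mod 3: 2·t ≡ 0 (mod 3).
    The inverse of 2 mod 3 is 2 (since 2·2 = 4 = 1·3 + 1), so t ≡ 2·0 = 0 ≡ 0 (mod 3).
    Then x = 4 + 5·0 = 4, valid modulo lcm(5, 3) = 15: x ≡ 4 (mod 15).
  Combine with x ≡ 3 (mod 4); new modulus lcm = 60.
    Write x = 4 + 15·t and substitute into x ≡ 3 (mod 4): 15·t ≡ 3 − 4 = -1 (mod 4).
    Reduce coefficients mod 4: 3·t ≡ 3 (mod 4).
    The inverse of 3 mod 4 is 3 (since 3·3 = 9 = 2·4 + 1), so t ≡ 3·3 = 9 ≡ 1 (mod 4).
    Then x = 4 + 15·1 = 19, valid modulo lcm(15, 4) = 60: x ≡ 19 (mod 60).
  Combine with x ≡ 2 (mod 7); new modulus lcm = 420.
    Write x = 19 + 60·t and substitute into x ≡ 2 (mod 7): 60·t ≡ 2 − 19 = -17 (mod 7).
    Reduce coefficients mod 7: 4·t ≡ 4 (mod 7).
    The inverse of 4 mod 7 is 2 (since 4·2 = 8 = 1·7 + 1), so t ≡ 2·4 = 8 ≡ 1 (mod 7).
    Then x = 19 + 60·1 = 79, valid modulo lcm(60, 7) = 420: x ≡ 79 (mod 420).
Verify against each original: 79 mod 5 = 4, 79 mod 3 = 1, 79 mod 4 = 3, 79 mod 7 = 2.

x ≡ 79 (mod 420).


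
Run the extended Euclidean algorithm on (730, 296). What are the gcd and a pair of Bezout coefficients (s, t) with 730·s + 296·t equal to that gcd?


Euclidean algorithm on (730, 296) — divide until remainder is 0:
  730 = 2 · 296 + 138
  296 = 2 · 138 + 20
  138 = 6 · 20 + 18
  20 = 1 · 18 + 2
  18 = 9 · 2 + 0
gcd(730, 296) = 2.
Track Bezout coefficients alongside the remainders: start with r₀ = 730 = a·1 + b·0 (s = 1, t = 0) and r₁ = 296 = a·0 + b·1 (s = 0, t = 1); each new remainder r_{k+1} = r_{k-1} − q_k·r_k inherits s_{k+1} = s_{k-1} − q_k·s_k, t_{k+1} = t_{k-1} − q_k·t_k, so r_k = a·s_k + b·t_k at every step:
  q = 2: r = 138, s = 1 − 2·0 = 1, t = 0 − 2·1 = -2  (check: 730·1 + 296·(-2) = 138)
  q = 2: r = 20, s = 0 − 2·1 = -2, t = 1 − 2·(-2) = 5  (check: 730·(-2) + 296·5 = 20)
  q = 6: r = 18, s = 1 − 6·(-2) = 13, t = -2 − 6·5 = -32  (check: 730·13 + 296·(-32) = 18)
  q = 1: r = 2, s = -2 − 1·13 = -15, t = 5 − 1·(-32) = 37  (check: 730·(-15) + 296·37 = 2)
The row with r = 2 (the gcd) gives the Bezout coefficients s = -15, t = 37.
Result: 730 · (-15) + 296 · (37) = 2.

gcd(730, 296) = 2; s = -15, t = 37 (check: 730·(-15) + 296·37 = 2).


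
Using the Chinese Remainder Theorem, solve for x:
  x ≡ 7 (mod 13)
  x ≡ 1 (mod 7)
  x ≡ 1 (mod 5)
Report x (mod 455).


Moduli 13, 7, 5 are pairwise coprime; by CRT there is a unique solution modulo M = 13 · 7 · 5 = 455.
Solve pairwise, accumulating the modulus:
  Start with x ≡ 7 (mod 13).
  Combine with x ≡ 1 (mod 7): since gcd(13, 7) = 1, we get a unique residue mod 91.
    Write x = 7 + 13·t and substitute into x ≡ 1 (mod 7): 13·t ≡ 1 − 7 = -6 (mod 7).
    Reduce coefficients mod 7: 6·t ≡ 1 (mod 7).
    The inverse of 6 mod 7 is 6 (since 6·6 = 36 = 5·7 + 1), so t ≡ 6·1 = 6 ≡ 6 (mod 7).
    Then x = 7 + 13·6 = 85, valid modulo lcm(13, 7) = 91: x ≡ 85 (mod 91).
  Combine with x ≡ 1 (mod 5): since gcd(91, 5) = 1, we get a unique residue mod 455.
    Write x = 85 + 91·t and substitute into x ≡ 1 (mod 5): 91·t ≡ 1 − 85 = -84 (mod 5).
    Reduce coefficients mod 5: 1·t ≡ 1 (mod 5).
    So t ≡ 1 (mod 5).
    Then x = 85 + 91·1 = 176, valid modulo lcm(91, 5) = 455: x ≡ 176 (mod 455).
Verify: 176 mod 13 = 7 ✓, 176 mod 7 = 1 ✓, 176 mod 5 = 1 ✓.

x ≡ 176 (mod 455).


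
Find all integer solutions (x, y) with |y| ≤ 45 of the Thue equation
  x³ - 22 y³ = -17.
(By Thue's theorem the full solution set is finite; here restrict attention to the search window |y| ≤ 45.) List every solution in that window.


The equation is x³ - 22y³ = -17. For fixed y, x³ = 22·y³ − 17, so a solution requires the RHS to be a perfect cube.
Strategy: iterate y from -45 to 45, compute RHS = 22·y³ − 17, and check whether it is a (positive or negative) perfect cube.
Check small values of y:
  y = 0: RHS = -17 is not a perfect cube.
  y = 1: RHS = 5 is not a perfect cube.
  y = -1: RHS = -39 is not a perfect cube.
  y = 2: RHS = 159 is not a perfect cube.
  y = -2: RHS = -193 is not a perfect cube.
  y = 3: RHS = 577 is not a perfect cube.
  y = -3: RHS = -611 is not a perfect cube.
Continuing the search up to |y| = 45 finds no solutions either.
No (x, y) in the scanned range satisfies the equation.

No integer solutions with |y| ≤ 45.


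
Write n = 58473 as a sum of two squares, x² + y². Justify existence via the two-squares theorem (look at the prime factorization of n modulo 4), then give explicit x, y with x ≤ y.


Step 1: Factor n = 58473 = 3^2 · 73 · 89.
Step 2: Check the mod-4 condition on each prime factor: 3 ≡ 3 (mod 4), exponent 2 (must be even); 73 ≡ 1 (mod 4), exponent 1; 89 ≡ 1 (mod 4), exponent 1.
All primes ≡ 3 (mod 4) appear to even exponent (or don't appear), so by the two-squares theorem n IS expressible as a sum of two squares.
Step 3: Build a representation. Group n = k² · m with k = 3 and m = 73 · 89 = 6497 (a product of primes ≡ 1 (mod 4)); a representation of m scales to one of n via (k·x)² + (k·y)² = k²(x² + y²). Each prime p ≡ 1 (mod 4) is itself a sum of two squares; find a² by testing p − a² for a perfect square:
  73: 73 − 1² = 72, 73 − 2² = 69, 73 − 3² = 64 = 8² ⇒ 73 = 3² + 8².
  89: 89 − 1² = 88, 89 − 2² = 85, 89 − 3² = 80, 89 − 4² = 73, 89 − 5² = 64 = 8² ⇒ 89 = 5² + 8².
  Combine using the Brahmagupta–Fibonacci identity (a² + b²)(c² + d²) = (ac − bd)² + (ad + bc)² = (ac + bd)² + (ad − bc)²:
  73 · 89 = 6497: from (3² + 8²)(5² + 8²), take (3·5 − 8·8, 3·8 + 8·5) = (15 − 64, 24 + 40) = (-49, 64); dropping signs (only squares matter) gives (49, 64); check 49² + 64² = 2401 + 4096 = 6497 ✓.
  Scale by k = 3: (3·49, 3·64) = (147, 192).
Step 4: Order so x ≤ y and verify: 147² + 192² = 21609 + 36864 = 58473 = n. ✓

n = 58473 = 147² + 192² (one valid representation with x ≤ y).


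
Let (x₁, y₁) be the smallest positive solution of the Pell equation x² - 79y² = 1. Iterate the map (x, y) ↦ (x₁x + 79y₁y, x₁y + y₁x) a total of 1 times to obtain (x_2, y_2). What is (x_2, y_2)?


Step 1: Find the fundamental solution (x₁, y₁) of x² - 79y² = 1.
  Expand √79 as a continued fraction. a₀ = ⌊√79⌋ = 8; iterate m_{k+1} = d_k·a_k − m_k, d_{k+1} = (79 − m_{k+1}²)/d_k, a_{k+1} = ⌊(a₀ + m_{k+1})/d_{k+1}⌋ (starting m₀ = 0, d₀ = 1), with convergents p_k = a_k·p_{k-1} + p_{k-2}, q_k = a_k·q_{k-1} + q_{k-2} (p₋₁ = 1, q₋₁ = 0):
  k = 0: a₀ = 8; p₀/q₀ = 8/1; p₀² − 79·q₀² = 64 − 79 = -15.
  k = 1: m = 8, d = 15, a = ⌊(8 + 8)/15⌋ = 1; p/q = (1·8 + 1)/(1·1 + 0) = 9/1; p² − 79·q² = 81 − 79 = 2.
  k = 2: m = 7, d = 2, a = ⌊(8 + 7)/2⌋ = 7; p/q = (7·9 + 8)/(7·1 + 1) = 71/8; p² − 79·q² = 5041 − 5056 = -15.
  k = 3: m = 7, d = 15, a = ⌊(8 + 7)/15⌋ = 1; p/q = (1·71 + 9)/(1·8 + 1) = 80/9; p² − 79·q² = 6400 − 6399 = 1.
  The first convergent with p² − 79·q² = 1 gives the fundamental solution (x₁, y₁) = (80, 9).
Step 2: Apply the recurrence (x_{n+1}, y_{n+1}) = (x₁x_n + 79y₁y_n, x₁y_n + y₁x_n) repeatedly.
  From (x_1, y_1) = (80, 9): x_2 = 80·80 + 79·9·9 = 12799; y_2 = 80·9 + 9·80 = 1440.
Step 3: Verify x_2² - 79·y_2² = 163814401 - 163814400 = 1 (should be 1). ✓

(x_1, y_1) = (80, 9); (x_2, y_2) = (12799, 1440).


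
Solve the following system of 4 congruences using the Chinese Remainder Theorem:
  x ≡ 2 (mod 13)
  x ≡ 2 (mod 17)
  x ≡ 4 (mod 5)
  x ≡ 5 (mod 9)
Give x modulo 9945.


Product of moduli M = 13 · 17 · 5 · 9 = 9945.
Merge one congruence at a time:
  Start: x ≡ 2 (mod 13).
  Combine with x ≡ 2 (mod 17); new modulus lcm = 221.
    Write x = 2 + 13·t and substitute into x ≡ 2 (mod 17): 13·t ≡ 2 − 2 = 0 (mod 17).
    The inverse of 13 mod 17 is 4 (since 13·4 = 52 = 3·17 + 1), so t ≡ 4·0 = 0 ≡ 0 (mod 17).
    Then x = 2 + 13·0 = 2, valid modulo lcm(13, 17) = 221: x ≡ 2 (mod 221).
  Combine with x ≡ 4 (mod 5); new modulus lcm = 1105.
    Write x = 2 + 221·t and substitute into x ≡ 4 (mod 5): 221·t ≡ 4 − 2 = 2 (mod 5).
    Reduce coefficients mod 5: 1·t ≡ 2 (mod 5).
    So t ≡ 2 (mod 5).
    Then x = 2 + 221·2 = 444, valid modulo lcm(221, 5) = 1105: x ≡ 444 (mod 1105).
  Combine with x ≡ 5 (mod 9); new modulus lcm = 9945.
    Write x = 444 + 1105·t and substitute into x ≡ 5 (mod 9): 1105·t ≡ 5 − 444 = -439 (mod 9).
    Reduce coefficients mod 9: 7·t ≡ 2 (mod 9).
    The inverse of 7 mod 9 is 4 (since 7·4 = 28 = 3·9 + 1), so t ≡ 4·2 = 8 ≡ 8 (mod 9).
    Then x = 444 + 1105·8 = 9284, valid modulo lcm(1105, 9) = 9945: x ≡ 9284 (mod 9945).
Verify against each original: 9284 mod 13 = 2, 9284 mod 17 = 2, 9284 mod 5 = 4, 9284 mod 9 = 5.

x ≡ 9284 (mod 9945).


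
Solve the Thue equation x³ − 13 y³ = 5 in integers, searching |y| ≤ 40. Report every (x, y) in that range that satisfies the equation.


The equation is x³ - 13y³ = 5. For fixed y, x³ = 13·y³ + 5, so a solution requires the RHS to be a perfect cube.
Strategy: iterate y from -40 to 40, compute RHS = 13·y³ + 5, and check whether it is a (positive or negative) perfect cube.
Check small values of y:
  y = 0: RHS = 5 is not a perfect cube.
  y = 1: RHS = 18 is not a perfect cube.
  y = -1: RHS = -8 = (-2)³ ⇒ x = -2 works.
  y = 2: RHS = 109 is not a perfect cube.
  y = -2: RHS = -99 is not a perfect cube.
  y = 3: RHS = 356 is not a perfect cube.
  y = -3: RHS = -346 is not a perfect cube.
Continuing the search up to |y| = 40 finds no further solutions beyond those listed.
Collected solutions: (-2, -1).

Solutions (with |y| ≤ 40): (-2, -1).


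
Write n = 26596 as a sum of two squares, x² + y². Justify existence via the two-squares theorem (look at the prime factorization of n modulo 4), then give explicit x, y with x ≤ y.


Step 1: Factor n = 26596 = 2^2 · 61 · 109.
Step 2: Check the mod-4 condition on each prime factor: 2 = 2 (special); 61 ≡ 1 (mod 4), exponent 1; 109 ≡ 1 (mod 4), exponent 1.
All primes ≡ 3 (mod 4) appear to even exponent (or don't appear), so by the two-squares theorem n IS expressible as a sum of two squares.
Step 3: Build a representation. Group n = k² · m with k = 2 and m = 61 · 109 = 6649 (a product of primes ≡ 1 (mod 4)); a representation of m scales to one of n via (k·x)² + (k·y)² = k²(x² + y²). Each prime p ≡ 1 (mod 4) is itself a sum of two squares; find a² by testing p − a² for a perfect square:
  61: 61 − 1² = 60, 61 − 2² = 57, 61 − 3² = 52, 61 − 4² = 45, 61 − 5² = 36 = 6² ⇒ 61 = 5² + 6².
  109: 109 − 1² = 108, 109 − 2² = 105, 109 − 3² = 100 = 10² ⇒ 109 = 3² + 10².
  Combine using the Brahmagupta–Fibonacci identity (a² + b²)(c² + d²) = (ac − bd)² + (ad + bc)² = (ac + bd)² + (ad − bc)²:
  61 · 109 = 6649: from (5² + 6²)(3² + 10²), take (5·3 − 6·10, 5·10 + 6·3) = (15 − 60, 50 + 18) = (-45, 68); dropping signs (only squares matter) gives (45, 68); check 45² + 68² = 2025 + 4624 = 6649 ✓.
  Scale by k = 2: (2·45, 2·68) = (90, 136).
Step 4: Order so x ≤ y and verify: 90² + 136² = 8100 + 18496 = 26596 = n. ✓

n = 26596 = 90² + 136² (one valid representation with x ≤ y).


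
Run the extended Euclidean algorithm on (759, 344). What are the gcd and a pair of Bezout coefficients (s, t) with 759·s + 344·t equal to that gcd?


Euclidean algorithm on (759, 344) — divide until remainder is 0:
  759 = 2 · 344 + 71
  344 = 4 · 71 + 60
  71 = 1 · 60 + 11
  60 = 5 · 11 + 5
  11 = 2 · 5 + 1
  5 = 5 · 1 + 0
gcd(759, 344) = 1.
Track Bezout coefficients alongside the remainders: start with r₀ = 759 = a·1 + b·0 (s = 1, t = 0) and r₁ = 344 = a·0 + b·1 (s = 0, t = 1); each new remainder r_{k+1} = r_{k-1} − q_k·r_k inherits s_{k+1} = s_{k-1} − q_k·s_k, t_{k+1} = t_{k-1} − q_k·t_k, so r_k = a·s_k + b·t_k at every step:
  q = 2: r = 71, s = 1 − 2·0 = 1, t = 0 − 2·1 = -2  (check: 759·1 + 344·(-2) = 71)
  q = 4: r = 60, s = 0 − 4·1 = -4, t = 1 − 4·(-2) = 9  (check: 759·(-4) + 344·9 = 60)
  q = 1: r = 11, s = 1 − 1·(-4) = 5, t = -2 − 1·9 = -11  (check: 759·5 + 344·(-11) = 11)
  q = 5: r = 5, s = -4 − 5·5 = -29, t = 9 − 5·(-11) = 64  (check: 759·(-29) + 344·64 = 5)
  q = 2: r = 1, s = 5 − 2·(-29) = 63, t = -11 − 2·64 = -139  (check: 759·63 + 344·(-139) = 1)
The row with r = 1 (the gcd) gives the Bezout coefficients s = 63, t = -139.
Result: 759 · (63) + 344 · (-139) = 1.

gcd(759, 344) = 1; s = 63, t = -139 (check: 759·63 + 344·(-139) = 1).


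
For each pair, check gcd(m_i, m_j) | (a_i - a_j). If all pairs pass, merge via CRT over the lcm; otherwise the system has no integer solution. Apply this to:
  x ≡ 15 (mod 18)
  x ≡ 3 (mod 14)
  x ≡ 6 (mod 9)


Moduli 18, 14, 9 are not pairwise coprime, so CRT works modulo lcm(m_i) when all pairwise compatibility conditions hold.
Pairwise compatibility: gcd(m_i, m_j) must divide a_i - a_j for every pair.
Merge one congruence at a time:
  Start: x ≡ 15 (mod 18).
  Combine with x ≡ 3 (mod 14): gcd(18, 14) = 2; 3 - 15 = -12, which IS divisible by 2, so compatible.
    Write x = 15 + 18·t and substitute into x ≡ 3 (mod 14): 18·t ≡ 3 − 15 = -12 (mod 14).
    Divide the congruence (and modulus) by g = 2: 9·t ≡ -6 (mod 7).
    Reduce coefficients mod 7: 2·t ≡ 1 (mod 7).
    The inverse of 2 mod 7 is 4 (since 2·4 = 8 = 1·7 + 1), so t ≡ 4·1 = 4 ≡ 4 (mod 7).
    Then x = 15 + 18·4 = 87, valid modulo lcm(18, 14) = 126: x ≡ 87 (mod 126).
  Combine with x ≡ 6 (mod 9): gcd(126, 9) = 9; 6 - 87 = -81, which IS divisible by 9, so compatible.
    Write x = 87 + 126·t and substitute into x ≡ 6 (mod 9): 126·t ≡ 6 − 87 = -81 (mod 9).
    Divide the congruence (and modulus) by g = 9: 14·t ≡ -9 (mod 1).
    Modulo 1 every t works; take t = 0.
    Then x = 87 + 126·0 = 87, valid modulo lcm(126, 9) = 126: x ≡ 87 (mod 126).
Verify: 87 mod 18 = 15, 87 mod 14 = 3, 87 mod 9 = 6.

x ≡ 87 (mod 126).


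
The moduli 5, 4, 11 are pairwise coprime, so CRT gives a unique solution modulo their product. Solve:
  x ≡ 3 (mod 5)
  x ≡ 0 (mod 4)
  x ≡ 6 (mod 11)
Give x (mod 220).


Moduli 5, 4, 11 are pairwise coprime; by CRT there is a unique solution modulo M = 5 · 4 · 11 = 220.
Solve pairwise, accumulating the modulus:
  Start with x ≡ 3 (mod 5).
  Combine with x ≡ 0 (mod 4): since gcd(5, 4) = 1, we get a unique residue mod 20.
    Write x = 3 + 5·t and substitute into x ≡ 0 (mod 4): 5·t ≡ 0 − 3 = -3 (mod 4).
    Reduce coefficients mod 4: 1·t ≡ 1 (mod 4).
    So t ≡ 1 (mod 4).
    Then x = 3 + 5·1 = 8, valid modulo lcm(5, 4) = 20: x ≡ 8 (mod 20).
  Combine with x ≡ 6 (mod 11): since gcd(20, 11) = 1, we get a unique residue mod 220.
    Write x = 8 + 20·t and substitute into x ≡ 6 (mod 11): 20·t ≡ 6 − 8 = -2 (mod 11).
    Reduce coefficients mod 11: 9·t ≡ 9 (mod 11).
    The inverse of 9 mod 11 is 5 (since 9·5 = 45 = 4·11 + 1), so t ≡ 5·9 = 45 ≡ 1 (mod 11).
    Then x = 8 + 20·1 = 28, valid modulo lcm(20, 11) = 220: x ≡ 28 (mod 220).
Verify: 28 mod 5 = 3 ✓, 28 mod 4 = 0 ✓, 28 mod 11 = 6 ✓.

x ≡ 28 (mod 220).


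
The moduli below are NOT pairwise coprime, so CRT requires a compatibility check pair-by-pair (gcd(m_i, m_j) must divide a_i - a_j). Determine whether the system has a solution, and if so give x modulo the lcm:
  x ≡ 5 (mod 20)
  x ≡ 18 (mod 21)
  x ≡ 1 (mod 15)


Moduli 20, 21, 15 are not pairwise coprime, so CRT works modulo lcm(m_i) when all pairwise compatibility conditions hold.
Pairwise compatibility: gcd(m_i, m_j) must divide a_i - a_j for every pair.
Merge one congruence at a time:
  Start: x ≡ 5 (mod 20).
  Combine with x ≡ 18 (mod 21): gcd(20, 21) = 1; 18 - 5 = 13, which IS divisible by 1, so compatible.
    Write x = 5 + 20·t and substitute into x ≡ 18 (mod 21): 20·t ≡ 18 − 5 = 13 (mod 21).
    The inverse of 20 mod 21 is 20 (since 20·20 = 400 = 19·21 + 1), so t ≡ 20·13 = 260 ≡ 8 (mod 21).
    Then x = 5 + 20·8 = 165, valid modulo lcm(20, 21) = 420: x ≡ 165 (mod 420).
  Combine with x ≡ 1 (mod 15): gcd(420, 15) = 15, and 1 - 165 = -164 is NOT divisible by 15.
    ⇒ system is inconsistent (no integer solution).

No solution (the system is inconsistent).


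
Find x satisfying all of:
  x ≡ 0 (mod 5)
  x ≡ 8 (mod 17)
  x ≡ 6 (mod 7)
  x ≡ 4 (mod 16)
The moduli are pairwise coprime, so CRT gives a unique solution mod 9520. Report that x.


Product of moduli M = 5 · 17 · 7 · 16 = 9520.
Merge one congruence at a time:
  Start: x ≡ 0 (mod 5).
  Combine with x ≡ 8 (mod 17); new modulus lcm = 85.
    Write x = 0 + 5·t and substitute into x ≡ 8 (mod 17): 5·t ≡ 8 − 0 = 8 (mod 17).
    The inverse of 5 mod 17 is 7 (since 5·7 = 35 = 2·17 + 1), so t ≡ 7·8 = 56 ≡ 5 (mod 17).
    Then x = 0 + 5·5 = 25, valid modulo lcm(5, 17) = 85: x ≡ 25 (mod 85).
  Combine with x ≡ 6 (mod 7); new modulus lcm = 595.
    Write x = 25 + 85·t and substitute into x ≡ 6 (mod 7): 85·t ≡ 6 − 25 = -19 (mod 7).
    Reduce coefficients mod 7: 1·t ≡ 2 (mod 7).
    So t ≡ 2 (mod 7).
    Then x = 25 + 85·2 = 195, valid modulo lcm(85, 7) = 595: x ≡ 195 (mod 595).
  Combine with x ≡ 4 (mod 16); new modulus lcm = 9520.
    Write x = 195 + 595·t and substitute into x ≡ 4 (mod 16): 595·t ≡ 4 − 195 = -191 (mod 16).
    Reduce coefficients mod 16: 3·t ≡ 1 (mod 16).
    The inverse of 3 mod 16 is 11 (since 3·11 = 33 = 2·16 + 1), so t ≡ 11·1 = 11 ≡ 11 (mod 16).
    Then x = 195 + 595·11 = 6740, valid modulo lcm(595, 16) = 9520: x ≡ 6740 (mod 9520).
Verify against each original: 6740 mod 5 = 0, 6740 mod 17 = 8, 6740 mod 7 = 6, 6740 mod 16 = 4.

x ≡ 6740 (mod 9520).


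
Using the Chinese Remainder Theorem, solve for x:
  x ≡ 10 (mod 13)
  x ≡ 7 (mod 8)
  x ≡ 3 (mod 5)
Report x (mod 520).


Moduli 13, 8, 5 are pairwise coprime; by CRT there is a unique solution modulo M = 13 · 8 · 5 = 520.
Solve pairwise, accumulating the modulus:
  Start with x ≡ 10 (mod 13).
  Combine with x ≡ 7 (mod 8): since gcd(13, 8) = 1, we get a unique residue mod 104.
    Write x = 10 + 13·t and substitute into x ≡ 7 (mod 8): 13·t ≡ 7 − 10 = -3 (mod 8).
    Reduce coefficients mod 8: 5·t ≡ 5 (mod 8).
    The inverse of 5 mod 8 is 5 (since 5·5 = 25 = 3·8 + 1), so t ≡ 5·5 = 25 ≡ 1 (mod 8).
    Then x = 10 + 13·1 = 23, valid modulo lcm(13, 8) = 104: x ≡ 23 (mod 104).
  Combine with x ≡ 3 (mod 5): since gcd(104, 5) = 1, we get a unique residue mod 520.
    Write x = 23 + 104·t and substitute into x ≡ 3 (mod 5): 104·t ≡ 3 − 23 = -20 (mod 5).
    Reduce coefficients mod 5: 4·t ≡ 0 (mod 5).
    The inverse of 4 mod 5 is 4 (since 4·4 = 16 = 3·5 + 1), so t ≡ 4·0 = 0 ≡ 0 (mod 5).
    Then x = 23 + 104·0 = 23, valid modulo lcm(104, 5) = 520: x ≡ 23 (mod 520).
Verify: 23 mod 13 = 10 ✓, 23 mod 8 = 7 ✓, 23 mod 5 = 3 ✓.

x ≡ 23 (mod 520).


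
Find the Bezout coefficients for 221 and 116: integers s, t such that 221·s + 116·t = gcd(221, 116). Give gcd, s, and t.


Euclidean algorithm on (221, 116) — divide until remainder is 0:
  221 = 1 · 116 + 105
  116 = 1 · 105 + 11
  105 = 9 · 11 + 6
  11 = 1 · 6 + 5
  6 = 1 · 5 + 1
  5 = 5 · 1 + 0
gcd(221, 116) = 1.
Track Bezout coefficients alongside the remainders: start with r₀ = 221 = a·1 + b·0 (s = 1, t = 0) and r₁ = 116 = a·0 + b·1 (s = 0, t = 1); each new remainder r_{k+1} = r_{k-1} − q_k·r_k inherits s_{k+1} = s_{k-1} − q_k·s_k, t_{k+1} = t_{k-1} − q_k·t_k, so r_k = a·s_k + b·t_k at every step:
  q = 1: r = 105, s = 1 − 1·0 = 1, t = 0 − 1·1 = -1  (check: 221·1 + 116·(-1) = 105)
  q = 1: r = 11, s = 0 − 1·1 = -1, t = 1 − 1·(-1) = 2  (check: 221·(-1) + 116·2 = 11)
  q = 9: r = 6, s = 1 − 9·(-1) = 10, t = -1 − 9·2 = -19  (check: 221·10 + 116·(-19) = 6)
  q = 1: r = 5, s = -1 − 1·10 = -11, t = 2 − 1·(-19) = 21  (check: 221·(-11) + 116·21 = 5)
  q = 1: r = 1, s = 10 − 1·(-11) = 21, t = -19 − 1·21 = -40  (check: 221·21 + 116·(-40) = 1)
The row with r = 1 (the gcd) gives the Bezout coefficients s = 21, t = -40.
Result: 221 · (21) + 116 · (-40) = 1.

gcd(221, 116) = 1; s = 21, t = -40 (check: 221·21 + 116·(-40) = 1).


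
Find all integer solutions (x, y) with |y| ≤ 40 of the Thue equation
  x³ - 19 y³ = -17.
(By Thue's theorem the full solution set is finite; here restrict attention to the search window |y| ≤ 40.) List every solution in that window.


The equation is x³ - 19y³ = -17. For fixed y, x³ = 19·y³ − 17, so a solution requires the RHS to be a perfect cube.
Strategy: iterate y from -40 to 40, compute RHS = 19·y³ − 17, and check whether it is a (positive or negative) perfect cube.
Check small values of y:
  y = 0: RHS = -17 is not a perfect cube.
  y = 1: RHS = 2 is not a perfect cube.
  y = -1: RHS = -36 is not a perfect cube.
  y = 2: RHS = 135 is not a perfect cube.
  y = -2: RHS = -169 is not a perfect cube.
  y = 3: RHS = 496 is not a perfect cube.
  y = -3: RHS = -530 is not a perfect cube.
Continuing the search up to |y| = 40 finds no solutions either.
No (x, y) in the scanned range satisfies the equation.

No integer solutions with |y| ≤ 40.
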